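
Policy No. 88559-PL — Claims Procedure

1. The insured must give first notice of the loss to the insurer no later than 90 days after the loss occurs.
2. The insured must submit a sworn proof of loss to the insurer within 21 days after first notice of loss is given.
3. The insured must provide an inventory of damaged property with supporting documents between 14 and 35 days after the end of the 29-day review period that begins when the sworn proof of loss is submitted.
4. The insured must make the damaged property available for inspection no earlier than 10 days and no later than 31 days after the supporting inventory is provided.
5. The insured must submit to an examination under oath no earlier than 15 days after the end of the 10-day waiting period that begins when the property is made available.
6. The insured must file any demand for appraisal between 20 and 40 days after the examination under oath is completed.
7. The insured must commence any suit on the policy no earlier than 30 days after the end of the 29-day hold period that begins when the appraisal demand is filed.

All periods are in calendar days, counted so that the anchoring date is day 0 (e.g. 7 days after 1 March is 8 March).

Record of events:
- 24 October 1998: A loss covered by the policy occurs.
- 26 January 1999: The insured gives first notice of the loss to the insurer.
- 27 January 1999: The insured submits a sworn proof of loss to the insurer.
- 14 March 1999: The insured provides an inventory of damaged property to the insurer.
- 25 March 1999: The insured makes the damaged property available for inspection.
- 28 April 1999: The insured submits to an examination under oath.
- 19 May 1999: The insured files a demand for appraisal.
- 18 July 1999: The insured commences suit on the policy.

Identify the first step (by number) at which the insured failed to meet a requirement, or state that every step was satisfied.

(1) due by 24 October 1998 + 90 days = 22 January 1999; done 26 January 1999 — 4 days late.
No need to go further; step 1 was not satisfied.

Step 1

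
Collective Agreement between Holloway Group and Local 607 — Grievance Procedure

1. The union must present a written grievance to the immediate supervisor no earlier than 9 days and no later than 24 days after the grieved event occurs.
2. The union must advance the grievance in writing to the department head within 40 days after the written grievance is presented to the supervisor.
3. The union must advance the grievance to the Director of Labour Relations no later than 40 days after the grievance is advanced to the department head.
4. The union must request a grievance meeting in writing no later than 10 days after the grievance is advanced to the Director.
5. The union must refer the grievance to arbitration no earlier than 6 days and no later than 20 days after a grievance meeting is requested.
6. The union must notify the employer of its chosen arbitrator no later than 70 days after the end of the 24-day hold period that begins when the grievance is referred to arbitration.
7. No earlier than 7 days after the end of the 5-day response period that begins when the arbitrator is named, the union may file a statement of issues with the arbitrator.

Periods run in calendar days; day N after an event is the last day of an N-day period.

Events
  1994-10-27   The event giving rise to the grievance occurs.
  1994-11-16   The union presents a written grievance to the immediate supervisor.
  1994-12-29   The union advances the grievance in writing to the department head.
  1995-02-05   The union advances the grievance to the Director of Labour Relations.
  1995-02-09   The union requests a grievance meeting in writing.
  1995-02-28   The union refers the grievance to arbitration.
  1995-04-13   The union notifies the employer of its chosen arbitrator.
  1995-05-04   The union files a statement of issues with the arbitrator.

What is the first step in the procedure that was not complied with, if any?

Step 1: the window is 9–24 days after 1994-10-27 (when the grieved event occurs), so 1994-11-05 through 1994-11-20; 1994-11-16 falls inside that range.
Step 2: 40 days after 1994-11-16 (when the written grievance is presented to the supervisor) is 1994-12-26; not done until 1994-12-29, 3 days after the deadline.
The procedure was therefore not followed at step 2.

Step 2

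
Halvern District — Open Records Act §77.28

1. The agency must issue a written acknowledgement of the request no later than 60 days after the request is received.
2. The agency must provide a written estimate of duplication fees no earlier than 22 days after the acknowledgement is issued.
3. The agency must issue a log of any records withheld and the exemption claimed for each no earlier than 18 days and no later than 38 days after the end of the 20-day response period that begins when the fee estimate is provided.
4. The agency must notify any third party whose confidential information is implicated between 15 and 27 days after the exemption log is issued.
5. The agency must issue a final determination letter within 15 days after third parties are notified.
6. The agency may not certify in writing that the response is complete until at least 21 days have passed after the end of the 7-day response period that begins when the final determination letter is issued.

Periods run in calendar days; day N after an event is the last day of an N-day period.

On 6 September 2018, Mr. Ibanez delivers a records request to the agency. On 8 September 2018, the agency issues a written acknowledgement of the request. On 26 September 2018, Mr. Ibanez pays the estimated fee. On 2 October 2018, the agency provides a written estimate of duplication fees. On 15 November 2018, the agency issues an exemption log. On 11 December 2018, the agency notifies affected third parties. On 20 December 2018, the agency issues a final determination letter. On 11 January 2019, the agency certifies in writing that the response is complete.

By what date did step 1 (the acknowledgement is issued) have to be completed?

Step 1 runs from 6 September 2018, when the request is received. 60 days after 6 September 2018 is 5 November 2018.

5 November 2018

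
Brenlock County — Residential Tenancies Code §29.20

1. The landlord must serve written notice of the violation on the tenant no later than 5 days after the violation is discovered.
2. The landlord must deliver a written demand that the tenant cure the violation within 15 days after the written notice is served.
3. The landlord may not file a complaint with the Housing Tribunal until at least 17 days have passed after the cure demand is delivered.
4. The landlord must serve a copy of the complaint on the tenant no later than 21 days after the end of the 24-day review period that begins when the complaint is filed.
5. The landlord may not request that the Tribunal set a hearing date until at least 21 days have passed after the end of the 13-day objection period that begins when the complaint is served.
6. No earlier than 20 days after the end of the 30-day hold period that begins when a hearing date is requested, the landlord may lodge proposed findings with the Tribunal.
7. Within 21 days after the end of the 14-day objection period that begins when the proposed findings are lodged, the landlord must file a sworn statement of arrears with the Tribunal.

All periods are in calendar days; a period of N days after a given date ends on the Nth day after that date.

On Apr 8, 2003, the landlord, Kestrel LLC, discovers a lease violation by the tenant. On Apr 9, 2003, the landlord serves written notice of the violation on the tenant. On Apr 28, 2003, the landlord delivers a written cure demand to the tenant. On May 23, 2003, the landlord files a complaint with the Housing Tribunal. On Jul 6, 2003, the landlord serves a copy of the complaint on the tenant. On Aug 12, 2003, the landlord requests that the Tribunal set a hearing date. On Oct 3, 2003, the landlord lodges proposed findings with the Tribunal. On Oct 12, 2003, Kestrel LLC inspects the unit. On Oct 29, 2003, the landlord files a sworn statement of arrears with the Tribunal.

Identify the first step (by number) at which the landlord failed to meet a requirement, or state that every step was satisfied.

Step 1 — counting 5 days from Apr 8, 2003 (when the violation is discovered) gives a deadline of Apr 13, 2003; completed Apr 9, 2003, before the deadline.
Step 2 — counting 15 days from Apr 9, 2003 (when the written notice is served) gives a deadline of Apr 24, 2003; Apr 28, 2003 misses that deadline by 4 days.
Later steps need not be reached.

Step 2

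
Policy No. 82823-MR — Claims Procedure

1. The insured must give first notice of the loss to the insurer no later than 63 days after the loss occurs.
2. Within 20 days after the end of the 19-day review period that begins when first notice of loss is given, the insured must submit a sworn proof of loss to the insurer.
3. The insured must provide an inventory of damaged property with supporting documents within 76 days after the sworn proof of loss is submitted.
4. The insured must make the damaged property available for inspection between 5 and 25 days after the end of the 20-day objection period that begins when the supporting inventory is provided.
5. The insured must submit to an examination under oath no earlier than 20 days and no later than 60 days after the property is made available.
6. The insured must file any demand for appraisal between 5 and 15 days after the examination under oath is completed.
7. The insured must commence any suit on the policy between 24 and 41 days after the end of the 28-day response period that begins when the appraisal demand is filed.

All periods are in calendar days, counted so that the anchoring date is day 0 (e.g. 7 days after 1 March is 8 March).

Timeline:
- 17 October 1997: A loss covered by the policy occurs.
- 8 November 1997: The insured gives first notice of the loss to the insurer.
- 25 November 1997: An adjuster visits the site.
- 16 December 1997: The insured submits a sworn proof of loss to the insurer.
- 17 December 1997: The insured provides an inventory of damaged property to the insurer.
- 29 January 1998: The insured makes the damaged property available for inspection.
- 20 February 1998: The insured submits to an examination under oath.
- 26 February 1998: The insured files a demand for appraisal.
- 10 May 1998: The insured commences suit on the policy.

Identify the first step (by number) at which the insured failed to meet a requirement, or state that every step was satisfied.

(1) due by 17 October 1997 + 63 days = 19 December 1997; 8 November 1997 is within that limit.
(2) due by 27 November 1997 + 20 days = 17 December 1997; completed 16 December 1997, before the deadline.
(3) due by 16 December 1997 + 76 days = 2 March 1998; done 17 December 1997 — timely.
(4) the permitted window runs from 6 January 1998 + 5 = 11 January 1998 to 6 January 1998 + 25 = 31 January 1998; done 29 January 1998 — within the window.
(5) the permitted window runs from 29 January 1998 + 20 = 18 February 1998 to 29 January 1998 + 60 = 30 March 1998; 20 February 1998 falls inside that range.
(6) the permitted window runs from 20 February 1998 + 5 = 25 February 1998 to 20 February 1998 + 15 = 7 March 1998; done 26 February 1998 — within the window.
(7) the permitted window runs from 26 March 1998 + 24 = 19 April 1998 to 26 March 1998 + 41 = 6 May 1998; done 10 May 1998 — 4 days after the window closed.

Step 7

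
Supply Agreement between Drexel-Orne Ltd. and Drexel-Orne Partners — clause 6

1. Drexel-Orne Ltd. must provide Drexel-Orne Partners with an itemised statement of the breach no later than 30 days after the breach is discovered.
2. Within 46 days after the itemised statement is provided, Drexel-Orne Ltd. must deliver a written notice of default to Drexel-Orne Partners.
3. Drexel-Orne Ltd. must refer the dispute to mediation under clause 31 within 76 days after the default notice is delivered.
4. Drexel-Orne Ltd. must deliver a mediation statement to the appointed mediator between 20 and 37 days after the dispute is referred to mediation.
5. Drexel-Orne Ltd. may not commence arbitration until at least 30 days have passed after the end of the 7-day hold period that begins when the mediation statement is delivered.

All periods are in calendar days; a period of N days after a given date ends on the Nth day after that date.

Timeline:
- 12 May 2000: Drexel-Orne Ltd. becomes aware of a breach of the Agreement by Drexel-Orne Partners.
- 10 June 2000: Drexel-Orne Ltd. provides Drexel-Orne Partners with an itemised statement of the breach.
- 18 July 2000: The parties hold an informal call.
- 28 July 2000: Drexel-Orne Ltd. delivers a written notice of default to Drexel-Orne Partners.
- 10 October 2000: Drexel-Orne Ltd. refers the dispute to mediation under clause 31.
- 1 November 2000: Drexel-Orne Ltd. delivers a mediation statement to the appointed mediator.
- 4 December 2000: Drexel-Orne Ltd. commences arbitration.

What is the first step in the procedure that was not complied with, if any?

Step 1 — counting 30 days from 12 May 2000 (when the breach is discovered) gives a deadline of 11 June 2000; done 10 June 2000 — timely.
Step 2 — counting 46 days from 10 June 2000 (when the itemised statement is provided) gives a deadline of 26 July 2000; 28 July 2000 misses that deadline by 2 days.
That is the first point of non-compliance.

Step 2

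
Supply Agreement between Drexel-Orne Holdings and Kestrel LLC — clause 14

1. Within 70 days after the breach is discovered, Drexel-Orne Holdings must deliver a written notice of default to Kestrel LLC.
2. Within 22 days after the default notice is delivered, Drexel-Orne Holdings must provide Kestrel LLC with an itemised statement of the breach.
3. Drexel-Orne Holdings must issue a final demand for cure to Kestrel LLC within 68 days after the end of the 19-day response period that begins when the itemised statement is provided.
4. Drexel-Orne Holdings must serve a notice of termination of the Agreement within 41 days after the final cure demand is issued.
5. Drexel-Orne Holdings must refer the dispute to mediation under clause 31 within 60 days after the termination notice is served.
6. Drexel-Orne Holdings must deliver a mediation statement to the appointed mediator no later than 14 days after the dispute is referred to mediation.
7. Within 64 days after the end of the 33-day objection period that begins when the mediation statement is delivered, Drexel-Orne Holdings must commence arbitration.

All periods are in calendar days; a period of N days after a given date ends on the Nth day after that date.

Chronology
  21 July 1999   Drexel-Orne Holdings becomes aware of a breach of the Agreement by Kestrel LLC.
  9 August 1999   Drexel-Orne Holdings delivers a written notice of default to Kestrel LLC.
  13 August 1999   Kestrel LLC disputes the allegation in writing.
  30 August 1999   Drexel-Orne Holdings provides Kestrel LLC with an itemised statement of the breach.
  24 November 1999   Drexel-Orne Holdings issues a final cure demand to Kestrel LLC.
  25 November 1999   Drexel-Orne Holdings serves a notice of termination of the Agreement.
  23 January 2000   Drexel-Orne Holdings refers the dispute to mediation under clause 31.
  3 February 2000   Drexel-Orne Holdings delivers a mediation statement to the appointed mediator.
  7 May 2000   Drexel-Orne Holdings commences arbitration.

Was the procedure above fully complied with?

Yes

(1) due by 21 July 1999 + 70 days = 29 September 1999; 9 August 1999 is within that limit.
(2) due by 9 August 1999 + 22 days = 31 August 1999; completed 30 August 1999, before the deadline.
(3) due by 18 September 1999 + 68 days = 25 November 1999; 24 November 1999 is within that limit.
(4) due by 24 November 1999 + 41 days = 4 January 2000; done 25 November 1999 — timely.
(5) due by 25 November 1999 + 60 days = 24 January 2000; completed 23 January 2000, before the deadline.
(6) due by 23 January 2000 + 14 days = 6 February 2000; done 3 February 2000 — timely.
(7) due by 7 March 2000 + 64 days = 10 May 2000; 7 May 2000 is within that limit.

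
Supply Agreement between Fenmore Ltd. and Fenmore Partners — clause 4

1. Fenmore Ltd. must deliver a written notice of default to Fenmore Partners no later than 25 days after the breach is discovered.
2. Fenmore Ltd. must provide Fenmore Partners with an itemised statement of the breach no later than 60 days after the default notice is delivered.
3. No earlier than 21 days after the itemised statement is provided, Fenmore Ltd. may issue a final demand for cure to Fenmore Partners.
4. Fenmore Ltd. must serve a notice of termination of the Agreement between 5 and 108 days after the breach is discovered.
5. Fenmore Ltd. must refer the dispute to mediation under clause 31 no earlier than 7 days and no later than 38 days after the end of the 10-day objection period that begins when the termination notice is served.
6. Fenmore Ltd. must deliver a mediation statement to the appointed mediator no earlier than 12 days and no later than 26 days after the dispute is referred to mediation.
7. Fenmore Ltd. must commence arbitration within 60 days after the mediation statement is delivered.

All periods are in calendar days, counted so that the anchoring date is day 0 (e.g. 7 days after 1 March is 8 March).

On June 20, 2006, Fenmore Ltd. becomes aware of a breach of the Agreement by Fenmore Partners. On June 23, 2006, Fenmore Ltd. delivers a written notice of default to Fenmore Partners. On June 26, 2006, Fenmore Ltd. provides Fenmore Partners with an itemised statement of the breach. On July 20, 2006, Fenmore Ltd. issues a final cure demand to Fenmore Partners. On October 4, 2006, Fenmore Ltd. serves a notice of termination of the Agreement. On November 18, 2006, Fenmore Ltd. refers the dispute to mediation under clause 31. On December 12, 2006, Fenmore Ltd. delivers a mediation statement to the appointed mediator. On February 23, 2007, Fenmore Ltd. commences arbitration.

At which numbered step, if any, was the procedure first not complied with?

Step 7

Step 1 — counting 25 days from June 20, 2006 (when the breach is discovered) gives a deadline of July 15, 2006; completed June 23, 2006, before the deadline.
Step 2 — counting 60 days from June 23, 2006 (when the default notice is delivered) gives a deadline of August 22, 2006; June 26, 2006 is within that limit.
Step 3 — must wait 21 days from June 26, 2006 (when the itemised statement is provided), so not before July 17, 2006; July 20, 2006 is on or after that date.
Step 4 — 5 and 108 days from June 20, 2006 (when the breach is discovered) are June 25, 2006 and October 6, 2006 respectively; done October 4, 2006 — within the window.
Step 5 — 7 and 38 days from October 14, 2006 (end of the 10-day objection period, which began when the termination notice is served on October 4, 2006) are October 21, 2006 and November 21, 2006 respectively; done November 18, 2006 — within the window.
Step 6 — 12 and 26 days from November 18, 2006 (when the dispute is referred to mediation) are November 30, 2006 and December 14, 2006 respectively; December 12, 2006 falls inside that range.
Step 7 — counting 60 days from December 12, 2006 (when the mediation statement is delivered) gives a deadline of February 10, 2007; not done until February 23, 2007, 13 days after the deadline.
The procedure was therefore not followed at step 7.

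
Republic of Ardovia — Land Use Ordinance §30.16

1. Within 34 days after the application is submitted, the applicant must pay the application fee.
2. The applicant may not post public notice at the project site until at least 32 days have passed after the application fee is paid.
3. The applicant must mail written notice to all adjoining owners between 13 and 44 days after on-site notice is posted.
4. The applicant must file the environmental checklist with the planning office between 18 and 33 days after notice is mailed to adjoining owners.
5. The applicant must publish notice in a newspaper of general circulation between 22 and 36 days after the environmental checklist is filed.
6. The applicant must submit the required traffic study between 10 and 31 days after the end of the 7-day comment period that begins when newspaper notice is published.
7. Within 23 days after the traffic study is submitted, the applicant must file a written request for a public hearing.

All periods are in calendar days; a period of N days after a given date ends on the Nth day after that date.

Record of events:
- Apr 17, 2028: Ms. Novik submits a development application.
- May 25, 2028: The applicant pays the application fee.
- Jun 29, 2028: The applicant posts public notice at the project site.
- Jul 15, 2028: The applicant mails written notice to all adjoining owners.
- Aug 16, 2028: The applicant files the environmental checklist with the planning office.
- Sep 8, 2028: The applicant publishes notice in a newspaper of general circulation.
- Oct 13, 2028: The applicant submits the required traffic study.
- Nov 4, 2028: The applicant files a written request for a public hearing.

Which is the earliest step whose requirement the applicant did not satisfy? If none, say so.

Step 1: 34 days after Apr 17, 2028 (when the application is submitted) is May 21, 2028; May 25, 2028 misses that deadline by 4 days.
That is the first point of non-compliance.

Step 1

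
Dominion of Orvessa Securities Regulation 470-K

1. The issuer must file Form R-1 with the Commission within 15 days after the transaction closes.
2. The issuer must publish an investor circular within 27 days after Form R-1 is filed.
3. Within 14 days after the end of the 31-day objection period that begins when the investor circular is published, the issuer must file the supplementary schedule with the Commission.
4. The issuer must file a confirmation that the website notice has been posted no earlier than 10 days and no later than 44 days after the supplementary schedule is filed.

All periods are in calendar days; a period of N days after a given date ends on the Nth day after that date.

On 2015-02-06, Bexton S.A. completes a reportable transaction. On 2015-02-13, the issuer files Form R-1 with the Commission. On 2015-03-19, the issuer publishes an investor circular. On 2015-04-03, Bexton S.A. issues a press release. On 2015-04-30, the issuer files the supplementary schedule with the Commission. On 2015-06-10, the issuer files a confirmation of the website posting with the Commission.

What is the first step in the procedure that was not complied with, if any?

Step 1 — counting 15 days from 2015-02-06 (when the transaction closes) gives a deadline of 2015-02-21; completed 2015-02-13, before the deadline.
Step 2 — counting 27 days from 2015-02-13 (when Form R-1 is filed) gives a deadline of 2015-03-12; 2015-03-19 misses that deadline by 7 days.

Step 2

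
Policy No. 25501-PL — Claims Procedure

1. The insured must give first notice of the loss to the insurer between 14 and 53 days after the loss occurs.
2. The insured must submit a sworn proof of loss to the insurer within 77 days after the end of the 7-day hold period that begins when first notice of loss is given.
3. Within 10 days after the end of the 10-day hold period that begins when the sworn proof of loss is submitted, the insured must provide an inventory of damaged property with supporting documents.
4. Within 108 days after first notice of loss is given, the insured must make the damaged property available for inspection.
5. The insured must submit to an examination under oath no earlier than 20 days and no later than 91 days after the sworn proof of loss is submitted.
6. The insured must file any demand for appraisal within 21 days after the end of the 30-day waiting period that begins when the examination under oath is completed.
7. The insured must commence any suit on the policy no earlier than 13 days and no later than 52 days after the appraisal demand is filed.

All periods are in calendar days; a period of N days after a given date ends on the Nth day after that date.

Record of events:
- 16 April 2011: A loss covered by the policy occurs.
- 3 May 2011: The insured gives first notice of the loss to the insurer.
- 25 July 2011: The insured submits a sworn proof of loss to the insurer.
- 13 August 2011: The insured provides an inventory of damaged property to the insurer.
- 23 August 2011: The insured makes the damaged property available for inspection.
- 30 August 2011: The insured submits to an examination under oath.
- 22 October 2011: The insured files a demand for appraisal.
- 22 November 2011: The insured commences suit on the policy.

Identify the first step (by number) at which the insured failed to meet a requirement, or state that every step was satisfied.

Step 4

(1) the permitted window runs from 16 April 2011 + 14 = 30 April 2011 to 16 April 2011 + 53 = 8 June 2011; done 3 May 2011, which is between those dates.
(2) due by 10 May 2011 + 77 days = 26 July 2011; 25 July 2011 is within that limit.
(3) due by 4 August 2011 + 10 days = 14 August 2011; completed 13 August 2011, before the deadline.
(4) due by 3 May 2011 + 108 days = 19 August 2011; not done until 23 August 2011, 4 days after the deadline.
No need to go further; step 4 was not satisfied.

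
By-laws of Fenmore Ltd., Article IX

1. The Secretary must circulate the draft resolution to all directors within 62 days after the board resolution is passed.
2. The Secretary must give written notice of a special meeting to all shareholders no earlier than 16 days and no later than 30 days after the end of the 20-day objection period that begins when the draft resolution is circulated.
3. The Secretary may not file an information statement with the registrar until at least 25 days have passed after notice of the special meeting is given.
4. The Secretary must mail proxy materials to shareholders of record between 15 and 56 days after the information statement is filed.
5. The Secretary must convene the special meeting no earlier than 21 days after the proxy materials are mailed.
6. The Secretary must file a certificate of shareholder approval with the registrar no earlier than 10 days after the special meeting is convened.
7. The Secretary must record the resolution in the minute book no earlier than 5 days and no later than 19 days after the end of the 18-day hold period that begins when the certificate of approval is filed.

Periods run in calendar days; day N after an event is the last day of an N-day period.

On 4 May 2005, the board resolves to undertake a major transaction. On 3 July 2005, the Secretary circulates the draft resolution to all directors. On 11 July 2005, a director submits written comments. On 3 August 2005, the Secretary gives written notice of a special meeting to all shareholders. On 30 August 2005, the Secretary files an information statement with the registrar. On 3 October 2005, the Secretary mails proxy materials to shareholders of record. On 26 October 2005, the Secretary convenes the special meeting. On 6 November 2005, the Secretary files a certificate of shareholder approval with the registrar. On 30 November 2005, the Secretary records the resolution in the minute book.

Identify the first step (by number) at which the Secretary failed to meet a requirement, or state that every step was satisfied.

Step 1 — counting 62 days from 4 May 2005 (when the board resolution is passed) gives a deadline of 5 July 2005; done 3 July 2005 — timely.
Step 2 — 16 and 30 days from 23 July 2005 (end of the 20-day objection period, which began when the draft resolution is circulated on 3 July 2005) are 8 August 2005 and 22 August 2005 respectively; done 3 August 2005 — 5 days before the window opened.

Step 2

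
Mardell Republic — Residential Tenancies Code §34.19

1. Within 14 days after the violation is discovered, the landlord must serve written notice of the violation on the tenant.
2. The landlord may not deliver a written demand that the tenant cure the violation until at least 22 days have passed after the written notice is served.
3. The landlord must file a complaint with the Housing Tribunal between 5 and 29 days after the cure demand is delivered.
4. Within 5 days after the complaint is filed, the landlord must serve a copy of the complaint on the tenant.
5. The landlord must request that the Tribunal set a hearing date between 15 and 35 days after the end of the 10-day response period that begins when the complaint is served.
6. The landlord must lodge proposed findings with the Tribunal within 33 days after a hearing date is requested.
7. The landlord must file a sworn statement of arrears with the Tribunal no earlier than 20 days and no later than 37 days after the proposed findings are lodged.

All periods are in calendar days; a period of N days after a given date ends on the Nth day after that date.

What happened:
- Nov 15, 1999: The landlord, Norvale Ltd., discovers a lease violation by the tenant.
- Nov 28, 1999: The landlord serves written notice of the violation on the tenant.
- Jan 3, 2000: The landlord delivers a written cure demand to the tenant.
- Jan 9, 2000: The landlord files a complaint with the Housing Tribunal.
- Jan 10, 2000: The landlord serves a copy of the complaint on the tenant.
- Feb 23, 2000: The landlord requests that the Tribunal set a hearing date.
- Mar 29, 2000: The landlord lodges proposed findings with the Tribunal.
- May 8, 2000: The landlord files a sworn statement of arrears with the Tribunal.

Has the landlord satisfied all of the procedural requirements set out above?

No

(1) due by Nov 15, 1999 + 14 days = Nov 29, 1999; done Nov 28, 1999 — timely.
(2) permitted from Nov 28, 1999 + 22 days = Dec 20, 1999 onward; Jan 3, 2000 is on or after that date.
(3) the permitted window runs from Jan 3, 2000 + 5 = Jan 8, 2000 to Jan 3, 2000 + 29 = Feb 1, 2000; Jan 9, 2000 falls inside that range.
(4) due by Jan 9, 2000 + 5 days = Jan 14, 2000; done Jan 10, 2000 — timely.
(5) the permitted window runs from Jan 20, 2000 + 15 = Feb 4, 2000 to Jan 20, 2000 + 35 = Feb 24, 2000; done Feb 23, 2000, which is between those dates.
(6) due by Feb 23, 2000 + 33 days = Mar 27, 2000; not done until Mar 29, 2000, 2 days after the deadline.
Later steps need not be reached.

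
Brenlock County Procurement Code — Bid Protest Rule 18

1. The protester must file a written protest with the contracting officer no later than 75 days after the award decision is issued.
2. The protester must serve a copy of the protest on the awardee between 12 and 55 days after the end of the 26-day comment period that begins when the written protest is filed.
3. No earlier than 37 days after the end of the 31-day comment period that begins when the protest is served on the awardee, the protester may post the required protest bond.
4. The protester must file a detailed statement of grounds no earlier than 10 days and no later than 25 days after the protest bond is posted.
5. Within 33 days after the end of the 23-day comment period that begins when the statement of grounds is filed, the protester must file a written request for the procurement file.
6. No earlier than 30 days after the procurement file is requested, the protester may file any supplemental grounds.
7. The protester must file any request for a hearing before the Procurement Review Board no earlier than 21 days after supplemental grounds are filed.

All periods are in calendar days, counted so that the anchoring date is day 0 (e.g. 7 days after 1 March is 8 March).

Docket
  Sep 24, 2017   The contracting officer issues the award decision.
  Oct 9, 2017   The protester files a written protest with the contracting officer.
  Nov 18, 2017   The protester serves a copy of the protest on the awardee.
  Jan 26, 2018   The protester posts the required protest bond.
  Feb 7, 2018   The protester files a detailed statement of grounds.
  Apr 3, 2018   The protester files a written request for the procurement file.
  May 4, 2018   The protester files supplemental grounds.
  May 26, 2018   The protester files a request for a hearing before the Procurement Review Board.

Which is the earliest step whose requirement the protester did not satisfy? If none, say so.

None — every step was satisfied

Step 1 — counting 75 days from Sep 24, 2017 (when the award decision is issued) gives a deadline of Dec 8, 2017; completed Oct 9, 2017, before the deadline.
Step 2 — 12 and 55 days from Nov 4, 2017 (end of the 26-day comment period, which began when the written protest is filed on Oct 9, 2017) are Nov 16, 2017 and Dec 29, 2017 respectively; Nov 18, 2017 falls inside that range.
Step 3 — must wait 37 days from Dec 19, 2017 (end of the 31-day comment period, which began when the protest is served on the awardee on Nov 18, 2017), so not before Jan 25, 2018; done Jan 26, 2018, after the minimum wait.
Step 4 — 10 and 25 days from Jan 26, 2018 (when the protest bond is posted) are Feb 5, 2018 and Feb 20, 2018 respectively; Feb 7, 2018 falls inside that range.
Step 5 — counting 33 days from Mar 2, 2018 (end of the 23-day comment period, which began when the statement of grounds is filed on Feb 7, 2018) gives a deadline of Apr 4, 2018; Apr 3, 2018 is within that limit.
Step 6 — must wait 30 days from Apr 3, 2018 (when the procurement file is requested), so not before May 3, 2018; done May 4, 2018, after the minimum wait.
Step 7 — must wait 21 days from May 4, 2018 (when supplemental grounds are filed), so not before May 25, 2018; done May 26, 2018, after the minimum wait.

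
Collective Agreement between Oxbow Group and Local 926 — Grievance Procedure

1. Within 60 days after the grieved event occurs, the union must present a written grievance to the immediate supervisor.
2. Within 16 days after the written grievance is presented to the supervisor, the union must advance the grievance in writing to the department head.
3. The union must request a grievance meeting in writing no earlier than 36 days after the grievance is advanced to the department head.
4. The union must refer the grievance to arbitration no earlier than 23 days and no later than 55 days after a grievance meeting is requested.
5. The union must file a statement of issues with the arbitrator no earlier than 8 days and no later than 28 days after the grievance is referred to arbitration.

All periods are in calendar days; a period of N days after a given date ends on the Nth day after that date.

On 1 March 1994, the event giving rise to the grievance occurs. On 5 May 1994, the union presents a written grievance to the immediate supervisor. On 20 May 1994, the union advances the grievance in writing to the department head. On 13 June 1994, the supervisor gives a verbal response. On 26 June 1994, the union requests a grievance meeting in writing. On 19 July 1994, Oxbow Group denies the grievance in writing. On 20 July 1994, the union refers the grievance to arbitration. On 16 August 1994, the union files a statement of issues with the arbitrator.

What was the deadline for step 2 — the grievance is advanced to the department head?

Step 2 runs from 5 May 1994, when the written grievance is presented to the supervisor. 16 days after 5 May 1994 is 21 May 1994.

21 May 1994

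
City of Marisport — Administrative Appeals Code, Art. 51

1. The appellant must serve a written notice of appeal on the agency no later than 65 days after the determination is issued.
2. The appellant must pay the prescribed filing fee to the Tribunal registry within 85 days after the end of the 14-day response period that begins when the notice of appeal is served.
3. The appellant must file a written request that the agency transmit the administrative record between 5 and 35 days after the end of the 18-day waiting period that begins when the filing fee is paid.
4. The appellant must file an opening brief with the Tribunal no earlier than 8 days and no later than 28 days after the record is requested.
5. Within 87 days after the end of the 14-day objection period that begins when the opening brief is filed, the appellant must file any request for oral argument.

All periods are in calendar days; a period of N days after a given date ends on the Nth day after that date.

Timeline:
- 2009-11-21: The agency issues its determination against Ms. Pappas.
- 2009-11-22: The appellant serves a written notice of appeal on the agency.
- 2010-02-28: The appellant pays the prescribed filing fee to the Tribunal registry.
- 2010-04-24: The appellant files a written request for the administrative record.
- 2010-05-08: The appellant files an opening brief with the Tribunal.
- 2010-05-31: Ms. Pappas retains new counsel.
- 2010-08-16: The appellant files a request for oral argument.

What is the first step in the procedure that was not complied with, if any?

Step 1: 65 days after 2009-11-21 (when the determination is issued) is 2010-01-25; done 2009-11-22 — timely.
Step 2: 85 days after 2009-12-06 (end of the 14-day response period, which began when the notice of appeal is served on 2009-11-22) is 2010-03-01; 2010-02-28 is within that limit.
Step 3: the window is 5–35 days after 2010-03-18 (end of the 18-day waiting period, which began when the filing fee is paid on 2010-02-28), so 2010-03-23 through 2010-04-22; done 2010-04-24 — 2 days after the window closed.
No need to go further; step 3 was not satisfied.

Step 3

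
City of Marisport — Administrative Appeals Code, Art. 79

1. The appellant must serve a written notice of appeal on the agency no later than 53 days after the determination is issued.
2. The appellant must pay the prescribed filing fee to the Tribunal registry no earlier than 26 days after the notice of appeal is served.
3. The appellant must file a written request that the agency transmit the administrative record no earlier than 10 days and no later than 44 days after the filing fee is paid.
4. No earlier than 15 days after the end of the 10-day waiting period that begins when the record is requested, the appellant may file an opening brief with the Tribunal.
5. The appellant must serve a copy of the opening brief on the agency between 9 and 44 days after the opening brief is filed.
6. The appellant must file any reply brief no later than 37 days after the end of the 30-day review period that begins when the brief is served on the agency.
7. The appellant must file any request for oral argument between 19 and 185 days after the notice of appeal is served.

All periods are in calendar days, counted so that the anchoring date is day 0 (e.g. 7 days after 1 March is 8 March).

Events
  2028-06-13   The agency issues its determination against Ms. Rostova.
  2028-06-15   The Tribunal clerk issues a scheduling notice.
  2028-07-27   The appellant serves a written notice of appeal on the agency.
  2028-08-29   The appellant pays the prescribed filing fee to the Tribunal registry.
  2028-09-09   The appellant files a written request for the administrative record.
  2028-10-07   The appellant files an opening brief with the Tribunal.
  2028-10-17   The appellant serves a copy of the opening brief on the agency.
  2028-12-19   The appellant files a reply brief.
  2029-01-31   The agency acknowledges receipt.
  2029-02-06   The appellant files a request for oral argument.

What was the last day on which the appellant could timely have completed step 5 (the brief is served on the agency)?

2028-11-20

Step 5 runs from 2028-10-07, when the opening brief is filed. The window is 9–44 days after 2028-10-07; it closes on 2028-11-20.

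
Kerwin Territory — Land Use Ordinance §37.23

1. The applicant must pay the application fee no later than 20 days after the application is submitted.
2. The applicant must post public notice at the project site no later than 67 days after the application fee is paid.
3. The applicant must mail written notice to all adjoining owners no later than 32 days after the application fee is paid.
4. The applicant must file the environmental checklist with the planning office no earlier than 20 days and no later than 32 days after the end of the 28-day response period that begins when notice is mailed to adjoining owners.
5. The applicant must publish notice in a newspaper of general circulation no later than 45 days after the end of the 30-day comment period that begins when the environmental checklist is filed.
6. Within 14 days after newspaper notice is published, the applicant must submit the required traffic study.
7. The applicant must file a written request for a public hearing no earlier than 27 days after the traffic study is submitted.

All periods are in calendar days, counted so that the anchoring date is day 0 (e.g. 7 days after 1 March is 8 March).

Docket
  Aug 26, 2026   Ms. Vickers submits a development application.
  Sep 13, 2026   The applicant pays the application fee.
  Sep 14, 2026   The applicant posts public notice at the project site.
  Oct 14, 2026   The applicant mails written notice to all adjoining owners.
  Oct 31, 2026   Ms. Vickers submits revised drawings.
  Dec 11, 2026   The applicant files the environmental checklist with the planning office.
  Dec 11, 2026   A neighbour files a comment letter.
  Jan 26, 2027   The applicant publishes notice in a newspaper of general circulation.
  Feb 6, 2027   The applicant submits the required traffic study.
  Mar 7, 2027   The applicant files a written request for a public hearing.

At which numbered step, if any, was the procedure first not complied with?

None — every step was satisfied

Step 1 — counting 20 days from Aug 26, 2026 (when the application is submitted) gives a deadline of Sep 15, 2026; completed Sep 13, 2026, before the deadline.
Step 2 — counting 67 days from Sep 13, 2026 (when the application fee is paid) gives a deadline of Nov 19, 2026; Sep 14, 2026 is within that limit.
Step 3 — counting 32 days from Sep 13, 2026 (when the application fee is paid) gives a deadline of Oct 15, 2026; Oct 14, 2026 is within that limit.
Step 4 — 20 and 32 days from Nov 11, 2026 (end of the 28-day response period, which began when notice is mailed to adjoining owners on Oct 14, 2026) are Dec 1, 2026 and Dec 13, 2026 respectively; Dec 11, 2026 falls inside that range.
Step 5 — counting 45 days from Jan 10, 2027 (end of the 30-day comment period, which began when the environmental checklist is filed on Dec 11, 2026) gives a deadline of Feb 24, 2027; done Jan 26, 2027 — timely.
Step 6 — counting 14 days from Jan 26, 2027 (when newspaper notice is published) gives a deadline of Feb 9, 2027; completed Feb 6, 2027, before the deadline.
Step 7 — must wait 27 days from Feb 6, 2027 (when the traffic study is submitted), so not before Mar 5, 2027; done Mar 7, 2027 — permitted.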